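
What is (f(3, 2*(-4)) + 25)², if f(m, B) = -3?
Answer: 484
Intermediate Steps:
(f(3, 2*(-4)) + 25)² = (-3 + 25)² = 22² = 484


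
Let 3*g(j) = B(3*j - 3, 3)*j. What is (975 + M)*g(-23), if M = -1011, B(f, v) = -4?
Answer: -1104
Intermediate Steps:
g(j) = -4*j/3 (g(j) = (-4*j)/3 = -4*j/3)
(975 + M)*g(-23) = (975 - 1011)*(-4/3*(-23)) = -36*92/3 = -1104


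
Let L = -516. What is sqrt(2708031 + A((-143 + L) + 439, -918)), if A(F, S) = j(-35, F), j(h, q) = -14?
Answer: sqrt(2708017) ≈ 1645.6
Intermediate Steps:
A(F, S) = -14
sqrt(2708031 + A((-143 + L) + 439, -918)) = sqrt(2708031 - 14) = sqrt(2708017)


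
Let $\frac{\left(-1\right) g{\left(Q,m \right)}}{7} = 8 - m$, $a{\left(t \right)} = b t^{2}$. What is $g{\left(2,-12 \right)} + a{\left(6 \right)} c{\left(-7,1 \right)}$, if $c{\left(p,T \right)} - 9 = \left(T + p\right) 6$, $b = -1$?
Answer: $832$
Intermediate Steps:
$a{\left(t \right)} = - t^{2}$
$c{\left(p,T \right)} = 9 + 6 T + 6 p$ ($c{\left(p,T \right)} = 9 + \left(T + p\right) 6 = 9 + \left(6 T + 6 p\right) = 9 + 6 T + 6 p$)
$g{\left(Q,m \right)} = -56 + 7 m$ ($g{\left(Q,m \right)} = - 7 \left(8 - m\right) = -56 + 7 m$)
$g{\left(2,-12 \right)} + a{\left(6 \right)} c{\left(-7,1 \right)} = \left(-56 + 7 \left(-12\right)\right) + - 6^{2} \left(9 + 6 \cdot 1 + 6 \left(-7\right)\right) = \left(-56 - 84\right) + \left(-1\right) 36 \left(9 + 6 - 42\right) = -140 - -972 = -140 + 972 = 832$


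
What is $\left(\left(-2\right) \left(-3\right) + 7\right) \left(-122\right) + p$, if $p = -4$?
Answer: $-1590$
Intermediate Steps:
$\left(\left(-2\right) \left(-3\right) + 7\right) \left(-122\right) + p = \left(\left(-2\right) \left(-3\right) + 7\right) \left(-122\right) - 4 = \left(6 + 7\right) \left(-122\right) - 4 = 13 \left(-122\right) - 4 = -1586 - 4 = -1590$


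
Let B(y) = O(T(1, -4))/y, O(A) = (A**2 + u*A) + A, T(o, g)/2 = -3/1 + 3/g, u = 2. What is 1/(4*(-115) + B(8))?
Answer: -32/14585 ≈ -0.0021940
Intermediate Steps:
T(o, g) = -6 + 6/g (T(o, g) = 2*(-3/1 + 3/g) = 2*(-3*1 + 3/g) = 2*(-3 + 3/g) = -6 + 6/g)
O(A) = A**2 + 3*A (O(A) = (A**2 + 2*A) + A = A**2 + 3*A)
B(y) = 135/(4*y) (B(y) = ((-6 + 6/(-4))*(3 + (-6 + 6/(-4))))/y = ((-6 + 6*(-1/4))*(3 + (-6 + 6*(-1/4))))/y = ((-6 - 3/2)*(3 + (-6 - 3/2)))/y = (-15*(3 - 15/2)/2)/y = (-15/2*(-9/2))/y = 135/(4*y))
1/(4*(-115) + B(8)) = 1/(4*(-115) + (135/4)/8) = 1/(-460 + (135/4)*(1/8)) = 1/(-460 + 135/32) = 1/(-14585/32) = -32/14585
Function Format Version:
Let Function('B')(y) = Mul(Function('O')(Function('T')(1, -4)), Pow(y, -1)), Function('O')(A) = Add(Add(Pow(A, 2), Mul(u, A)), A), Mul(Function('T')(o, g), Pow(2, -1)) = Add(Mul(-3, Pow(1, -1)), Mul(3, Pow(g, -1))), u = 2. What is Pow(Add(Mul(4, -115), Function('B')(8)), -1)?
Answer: Rational(-32, 14585) ≈ -0.0021940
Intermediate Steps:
Function('T')(o, g) = Add(-6, Mul(6, Pow(g, -1))) (Function('T')(o, g) = Mul(2, Add(Mul(-3, Pow(1, -1)), Mul(3, Pow(g, -1)))) = Mul(2, Add(Mul(-3, 1), Mul(3, Pow(g, -1)))) = Mul(2, Add(-3, Mul(3, Pow(g, -1)))) = Add(-6, Mul(6, Pow(g, -1))))
Function('O')(A) = Add(Pow(A, 2), Mul(3, A)) (Function('O')(A) = Add(Add(Pow(A, 2), Mul(2, A)), A) = Add(Pow(A, 2), Mul(3, A)))
Function('B')(y) = Mul(Rational(135, 4), Pow(y, -1)) (Function('B')(y) = Mul(Mul(Add(-6, Mul(6, Pow(-4, -1))), Add(3, Add(-6, Mul(6, Pow(-4, -1))))), Pow(y, -1)) = Mul(Mul(Add(-6, Mul(6, Rational(-1, 4))), Add(3, Add(-6, Mul(6, Rational(-1, 4))))), Pow(y, -1)) = Mul(Mul(Add(-6, Rational(-3, 2)), Add(3, Add(-6, Rational(-3, 2)))), Pow(y, -1)) = Mul(Mul(Rational(-15, 2), Add(3, Rational(-15, 2))), Pow(y, -1)) = Mul(Mul(Rational(-15, 2), Rational(-9, 2)), Pow(y, -1)) = Mul(Rational(135, 4), Pow(y, -1)))
Pow(Add(Mul(4, -115), Function('B')(8)), -1) = Pow(Add(Mul(4, -115), Mul(Rational(135, 4), Pow(8, -1))), -1) = Pow(Add(-460, Mul(Rational(135, 4), Rational(1, 8))), -1) = Pow(Add(-460, Rational(135, 32)), -1) = Pow(Rational(-14585, 32), -1) = Rational(-32, 14585)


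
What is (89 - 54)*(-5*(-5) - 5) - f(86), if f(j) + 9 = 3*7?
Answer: 688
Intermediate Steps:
f(j) = 12 (f(j) = -9 + 3*7 = -9 + 21 = 12)
(89 - 54)*(-5*(-5) - 5) - f(86) = (89 - 54)*(-5*(-5) - 5) - 1*12 = 35*(25 - 5) - 12 = 35*20 - 12 = 700 - 12 = 688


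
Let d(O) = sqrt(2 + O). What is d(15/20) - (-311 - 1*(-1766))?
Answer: -1455 + sqrt(11)/2 ≈ -1453.3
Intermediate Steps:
d(15/20) - (-311 - 1*(-1766)) = sqrt(2 + 15/20) - (-311 - 1*(-1766)) = sqrt(2 + 15*(1/20)) - (-311 + 1766) = sqrt(2 + 3/4) - 1*1455 = sqrt(11/4) - 1455 = sqrt(11)/2 - 1455 = -1455 + sqrt(11)/2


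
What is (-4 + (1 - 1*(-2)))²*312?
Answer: 312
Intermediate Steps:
(-4 + (1 - 1*(-2)))²*312 = (-4 + (1 + 2))²*312 = (-4 + 3)²*312 = (-1)²*312 = 1*312 = 312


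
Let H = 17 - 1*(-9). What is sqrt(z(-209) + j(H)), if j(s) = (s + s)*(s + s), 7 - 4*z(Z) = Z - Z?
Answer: sqrt(10823)/2 ≈ 52.017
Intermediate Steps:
z(Z) = 7/4 (z(Z) = 7/4 - (Z - Z)/4 = 7/4 - 1/4*0 = 7/4 + 0 = 7/4)
H = 26 (H = 17 + 9 = 26)
j(s) = 4*s**2 (j(s) = (2*s)*(2*s) = 4*s**2)
sqrt(z(-209) + j(H)) = sqrt(7/4 + 4*26**2) = sqrt(7/4 + 4*676) = sqrt(7/4 + 2704) = sqrt(10823/4) = sqrt(10823)/2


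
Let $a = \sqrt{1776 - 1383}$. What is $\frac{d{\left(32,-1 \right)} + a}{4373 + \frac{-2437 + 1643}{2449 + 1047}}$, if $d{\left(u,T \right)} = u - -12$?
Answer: $\frac{76912}{7643607} + \frac{1748 \sqrt{393}}{7643607} \approx 0.014596$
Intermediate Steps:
$d{\left(u,T \right)} = 12 + u$ ($d{\left(u,T \right)} = u + 12 = 12 + u$)
$a = \sqrt{393} \approx 19.824$
$\frac{d{\left(32,-1 \right)} + a}{4373 + \frac{-2437 + 1643}{2449 + 1047}} = \frac{\left(12 + 32\right) + \sqrt{393}}{4373 + \frac{-2437 + 1643}{2449 + 1047}} = \frac{44 + \sqrt{393}}{4373 - \frac{794}{3496}} = \frac{44 + \sqrt{393}}{4373 - \frac{397}{1748}} = \frac{44 + \sqrt{393}}{\frac{7643607}{1748}} = \left(44 + \sqrt{393}\right) \frac{1748}{7643607} = \frac{76912}{7643607} + \frac{1748 \sqrt{393}}{7643607}$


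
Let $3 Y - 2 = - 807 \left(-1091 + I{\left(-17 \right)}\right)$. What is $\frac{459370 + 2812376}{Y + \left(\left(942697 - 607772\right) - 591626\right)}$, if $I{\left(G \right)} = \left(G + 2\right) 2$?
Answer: $\frac{4907619}{67273} \approx 72.951$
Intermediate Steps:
$I{\left(G \right)} = 4 + 2 G$ ($I{\left(G \right)} = \left(2 + G\right) 2 = 4 + 2 G$)
$Y = \frac{904649}{3}$ ($Y = \frac{2}{3} + \frac{\left(-807\right) \left(-1091 + \left(4 + 2 \left(-17\right)\right)\right)}{3} = \frac{2}{3} + \frac{\left(-807\right) \left(-1091 + \left(4 - 34\right)\right)}{3} = \frac{2}{3} + \frac{\left(-807\right) \left(-1091 - 30\right)}{3} = \frac{2}{3} + \frac{\left(-807\right) \left(-1121\right)}{3} = \frac{2}{3} + \frac{1}{3} \cdot 904647 = \frac{2}{3} + 301549 = \frac{904649}{3} \approx 3.0155 \cdot 10^{5}$)
$\frac{459370 + 2812376}{Y + \left(\left(942697 - 607772\right) - 591626\right)} = \frac{459370 + 2812376}{\frac{904649}{3} + \left(\left(942697 - 607772\right) - 591626\right)} = \frac{3271746}{\frac{904649}{3} + \left(334925 - 591626\right)} = \frac{3271746}{\frac{904649}{3} - 256701} = \frac{3271746}{\frac{134546}{3}} = 3271746 \cdot \frac{3}{134546} = \frac{4907619}{67273}$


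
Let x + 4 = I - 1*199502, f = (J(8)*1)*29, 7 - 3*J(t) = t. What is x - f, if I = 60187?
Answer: -417928/3 ≈ -1.3931e+5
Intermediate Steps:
J(t) = 7/3 - t/3
f = -29/3 (f = ((7/3 - ⅓*8)*1)*29 = ((7/3 - 8/3)*1)*29 = -⅓*1*29 = -⅓*29 = -29/3 ≈ -9.6667)
x = -139319 (x = -4 + (60187 - 1*199502) = -4 + (60187 - 199502) = -4 - 139315 = -139319)
x - f = -139319 - 1*(-29/3) = -139319 + 29/3 = -417928/3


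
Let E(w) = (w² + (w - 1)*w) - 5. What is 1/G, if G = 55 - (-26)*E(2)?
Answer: 1/81 ≈ 0.012346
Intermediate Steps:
E(w) = -5 + w² + w*(-1 + w) (E(w) = (w² + (-1 + w)*w) - 5 = (w² + w*(-1 + w)) - 5 = -5 + w² + w*(-1 + w))
G = 81 (G = 55 - (-26)*(-5 - 1*2 + 2*2²) = 55 - (-26)*(-5 - 2 + 2*4) = 55 - (-26)*(-5 - 2 + 8) = 55 - (-26) = 55 - 1*(-26) = 55 + 26 = 81)
1/G = 1/81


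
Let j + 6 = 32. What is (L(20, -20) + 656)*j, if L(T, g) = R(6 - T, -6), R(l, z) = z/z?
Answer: 17082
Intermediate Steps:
j = 26 (j = -6 + 32 = 26)
R(l, z) = 1
L(T, g) = 1
(L(20, -20) + 656)*j = (1 + 656)*26 = 657*26 = 17082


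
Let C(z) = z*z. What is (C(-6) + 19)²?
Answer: 3025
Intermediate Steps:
C(z) = z²
(C(-6) + 19)² = ((-6)² + 19)² = (36 + 19)² = 55² = 3025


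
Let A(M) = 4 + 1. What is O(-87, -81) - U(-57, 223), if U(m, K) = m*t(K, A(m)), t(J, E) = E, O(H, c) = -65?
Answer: 220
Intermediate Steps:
A(M) = 5
U(m, K) = 5*m (U(m, K) = m*5 = 5*m)
O(-87, -81) - U(-57, 223) = -65 - 5*(-57) = -65 - 1*(-285) = -65 + 285 = 220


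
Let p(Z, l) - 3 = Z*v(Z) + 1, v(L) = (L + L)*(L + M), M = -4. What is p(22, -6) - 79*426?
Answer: -16226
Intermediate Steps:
v(L) = 2*L*(-4 + L) (v(L) = (L + L)*(L - 4) = (2*L)*(-4 + L) = 2*L*(-4 + L))
p(Z, l) = 4 + 2*Z**2*(-4 + Z) (p(Z, l) = 3 + (Z*(2*Z*(-4 + Z)) + 1) = 3 + (2*Z**2*(-4 + Z) + 1) = 3 + (1 + 2*Z**2*(-4 + Z)) = 4 + 2*Z**2*(-4 + Z))
p(22, -6) - 79*426 = (4 + 2*22**2*(-4 + 22)) - 79*426 = (4 + 2*484*18) - 33654 = (4 + 17424) - 33654 = 17428 - 33654 = -16226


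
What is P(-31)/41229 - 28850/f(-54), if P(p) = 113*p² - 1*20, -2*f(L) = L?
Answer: -14648459/13743 ≈ -1065.9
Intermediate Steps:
f(L) = -L/2
P(p) = -20 + 113*p² (P(p) = 113*p² - 20 = -20 + 113*p²)
P(-31)/41229 - 28850/f(-54) = (-20 + 113*(-31)²)/41229 - 28850/((-½*(-54))) = (-20 + 113*961)*(1/41229) - 28850/27 = (-20 + 108593)*(1/41229) - 28850*1/27 = 108573*(1/41229) - 28850/27 = 36191/13743 - 28850/27 = -14648459/13743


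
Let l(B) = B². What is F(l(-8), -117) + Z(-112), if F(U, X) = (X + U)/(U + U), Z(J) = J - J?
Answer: -53/128 ≈ -0.41406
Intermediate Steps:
Z(J) = 0
F(U, X) = (U + X)/(2*U) (F(U, X) = (U + X)/((2*U)) = (U + X)*(1/(2*U)) = (U + X)/(2*U))
F(l(-8), -117) + Z(-112) = ((-8)² - 117)/(2*((-8)²)) + 0 = (½)*(64 - 117)/64 + 0 = (½)*(1/64)*(-53) + 0 = -53/128 + 0 = -53/128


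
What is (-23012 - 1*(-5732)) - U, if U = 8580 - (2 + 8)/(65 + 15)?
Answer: -206879/8 ≈ -25860.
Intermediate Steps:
U = 68639/8 (U = 8580 - 10/80 = 8580 - 1*1/8 = 8580 - 1/8 = 68639/8 ≈ 8579.9)
(-23012 - 1*(-5732)) - U = (-23012 - 1*(-5732)) - 1*68639/8 = (-23012 + 5732) - 68639/8 = -17280 - 68639/8 = -206879/8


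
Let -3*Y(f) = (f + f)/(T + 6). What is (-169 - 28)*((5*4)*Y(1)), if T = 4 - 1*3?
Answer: 7880/21 ≈ 375.24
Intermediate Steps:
T = 1 (T = 4 - 3 = 1)
Y(f) = -2*f/21 (Y(f) = -(f + f)/(3*(1 + 6)) = -2*f/(3*7) = -2*f/21)
(-169 - 28)*((5*4)*Y(1)) = (-169 - 28)*((5*4)*(-2/21*1)) = -3940*(-2)/21 = -197*(-40/21) = 7880/21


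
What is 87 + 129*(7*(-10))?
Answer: -8943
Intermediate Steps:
87 + 129*(7*(-10)) = 87 + 129*(-70) = 87 - 9030 = -8943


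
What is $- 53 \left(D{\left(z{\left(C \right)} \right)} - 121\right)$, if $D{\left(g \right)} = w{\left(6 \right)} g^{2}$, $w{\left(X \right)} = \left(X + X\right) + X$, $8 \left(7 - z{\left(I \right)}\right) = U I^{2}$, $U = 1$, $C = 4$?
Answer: $-17437$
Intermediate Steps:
$z{\left(I \right)} = 7 - \frac{I^{2}}{8}$ ($z{\left(I \right)} = 7 - \frac{1 I^{2}}{8} = 7 - \frac{I^{2}}{8}$)
$w{\left(X \right)} = 3 X$ ($w{\left(X \right)} = 2 X + X = 3 X$)
$D{\left(g \right)} = 18 g^{2}$ ($D{\left(g \right)} = 3 \cdot 6 g^{2} = 18 g^{2}$)
$- 53 \left(D{\left(z{\left(C \right)} \right)} - 121\right) = - 53 \left(18 \left(7 - \frac{4^{2}}{8}\right)^{2} - 121\right) = - 53 \left(18 \left(7 - 2\right)^{2} - 121\right) = - 53 \left(18 \cdot 5^{2} - 121\right) = - 53 \left(18 \cdot 25 - 121\right) = - 53 \left(450 - 121\right) = \left(-53\right) 329 = -17437$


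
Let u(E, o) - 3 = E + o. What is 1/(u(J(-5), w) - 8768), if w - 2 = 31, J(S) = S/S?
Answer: -1/8731 ≈ -0.00011453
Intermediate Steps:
J(S) = 1
w = 33 (w = 2 + 31 = 33)
u(E, o) = 3 + E + o (u(E, o) = 3 + (E + o) = 3 + E + o)
1/(u(J(-5), w) - 8768) = 1/((3 + 1 + 33) - 8768) = 1/(37 - 8768) = 1/(-8731) = -1/8731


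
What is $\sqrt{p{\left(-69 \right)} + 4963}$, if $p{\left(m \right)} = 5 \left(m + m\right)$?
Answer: $\sqrt{4273} \approx 65.368$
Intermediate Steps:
$p{\left(m \right)} = 10 m$ ($p{\left(m \right)} = 5 \cdot 2 m = 10 m$)
$\sqrt{p{\left(-69 \right)} + 4963} = \sqrt{10 \left(-69\right) + 4963} = \sqrt{-690 + 4963} = \sqrt{4273}$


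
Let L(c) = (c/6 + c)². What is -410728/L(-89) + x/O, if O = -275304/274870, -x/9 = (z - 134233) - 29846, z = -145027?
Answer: -24733073658935721/8904455518 ≈ -2.7776e+6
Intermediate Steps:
x = 2781954 (x = -9*((-145027 - 134233) - 29846) = -9*(-279260 - 29846) = -9*(-309106) = 2781954)
L(c) = 49*c²/36 (L(c) = (c*(⅙) + c)² = (c/6 + c)² = (7*c/6)² = 49*c²/36)
O = -137652/137435 (O = -275304*1/274870 = -137652/137435 ≈ -1.0016)
-410728/L(-89) + x/O = -410728/((49/36)*(-89)²) + 2781954/(-137652/137435) = -410728/((49/36)*7921) + 2781954*(-137435/137652) = -410728/388129/36 - 63722974665/22942 = -410728*36/388129 - 63722974665/22942 = -14786208/388129 - 63722974665/22942 = -24733073658935721/8904455518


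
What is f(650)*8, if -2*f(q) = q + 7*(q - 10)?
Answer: -20520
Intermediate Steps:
f(q) = 35 - 4*q (f(q) = -(q + 7*(q - 10))/2 = -(q + 7*(-10 + q))/2 = -(q + (-70 + 7*q))/2 = -(-70 + 8*q)/2 = 35 - 4*q)
f(650)*8 = (35 - 4*650)*8 = (35 - 2600)*8 = -2565*8 = -20520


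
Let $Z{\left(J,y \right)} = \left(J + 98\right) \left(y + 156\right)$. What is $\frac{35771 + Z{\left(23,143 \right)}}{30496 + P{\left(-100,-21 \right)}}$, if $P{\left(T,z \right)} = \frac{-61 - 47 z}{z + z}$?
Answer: $\frac{1510950}{639953} \approx 2.361$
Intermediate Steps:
$P{\left(T,z \right)} = \frac{-61 - 47 z}{2 z}$
$Z{\left(J,y \right)} = \left(98 + J\right) \left(156 + y\right)$
$\frac{35771 + Z{\left(23,143 \right)}}{30496 + P{\left(-100,-21 \right)}} = \frac{35771 + \left(15288 + 98 \cdot 143 + 156 \cdot 23 + 23 \cdot 143\right)}{30496 + \frac{-61 - -987}{2 \left(-21\right)}} = \frac{35771 + \left(15288 + 14014 + 3588 + 3289\right)}{30496 + \frac{1}{2} \left(- \frac{1}{21}\right) \left(-61 + 987\right)} = \frac{35771 + 36179}{30496 + \frac{1}{2} \left(- \frac{1}{21}\right) 926} = \frac{71950}{30496 - \frac{463}{21}} = \frac{71950}{\frac{639953}{21}} = 71950 \cdot \frac{21}{639953} = \frac{1510950}{639953}$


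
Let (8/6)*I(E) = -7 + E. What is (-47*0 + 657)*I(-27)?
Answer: -33507/2 ≈ -16754.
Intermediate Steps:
I(E) = -21/4 + 3*E/4 (I(E) = 3*(-7 + E)/4 = -21/4 + 3*E/4)
(-47*0 + 657)*I(-27) = (-47*0 + 657)*(-21/4 + (¾)*(-27)) = (0 + 657)*(-21/4 - 81/4) = 657*(-51/2) = -33507/2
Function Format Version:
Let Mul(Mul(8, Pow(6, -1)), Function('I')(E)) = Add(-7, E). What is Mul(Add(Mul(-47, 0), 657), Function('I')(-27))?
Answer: Rational(-33507, 2) ≈ -16754.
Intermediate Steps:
Function('I')(E) = Add(Rational(-21, 4), Mul(Rational(3, 4), E)) (Function('I')(E) = Mul(Rational(3, 4), Add(-7, E)) = Add(Rational(-21, 4), Mul(Rational(3, 4), E)))
Mul(Add(Mul(-47, 0), 657), Function('I')(-27)) = Mul(Add(Mul(-47, 0), 657), Add(Rational(-21, 4), Mul(Rational(3, 4), -27))) = Mul(Add(0, 657), Add(Rational(-21, 4), Rational(-81, 4))) = Mul(657, Rational(-51, 2)) = Rational(-33507, 2)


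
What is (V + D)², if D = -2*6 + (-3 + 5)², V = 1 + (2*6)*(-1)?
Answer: 361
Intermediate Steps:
V = -11 (V = 1 + 12*(-1) = 1 - 12 = -11)
D = -8 (D = -12 + 2² = -12 + 4 = -8)
(V + D)² = (-11 - 8)² = (-19)² = 361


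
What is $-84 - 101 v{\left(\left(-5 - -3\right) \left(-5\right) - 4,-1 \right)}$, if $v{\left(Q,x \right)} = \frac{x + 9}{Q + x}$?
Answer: $- \frac{1228}{5} \approx -245.6$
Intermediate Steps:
$v{\left(Q,x \right)} = \frac{9 + x}{Q + x}$
$-84 - 101 v{\left(\left(-5 - -3\right) \left(-5\right) - 4,-1 \right)} = -84 - 101 \frac{9 - 1}{\left(\left(-5 - -3\right) \left(-5\right) - 4\right) - 1} = -84 - 101 \frac{1}{\left(\left(-5 + 3\right) \left(-5\right) - 4\right) - 1} \cdot 8 = -84 - 101 \frac{1}{\left(\left(-2\right) \left(-5\right) - 4\right) - 1} \cdot 8 = -84 - 101 \frac{1}{\left(10 - 4\right) - 1} \cdot 8 = -84 - 101 \frac{1}{6 - 1} \cdot 8 = -84 - 101 \cdot \frac{1}{5} \cdot 8 = -84 - \frac{808}{5} = - \frac{1228}{5}$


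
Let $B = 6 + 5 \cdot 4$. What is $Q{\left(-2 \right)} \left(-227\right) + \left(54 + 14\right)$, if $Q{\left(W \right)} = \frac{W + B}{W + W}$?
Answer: $1430$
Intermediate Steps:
$B = 26$ ($B = 6 + 20 = 26$)
$Q{\left(W \right)} = \frac{26 + W}{2 W}$ ($Q{\left(W \right)} = \frac{W + 26}{W + W} = \frac{26 + W}{2 W}$)
$Q{\left(-2 \right)} \left(-227\right) + \left(54 + 14\right) = \frac{26 - 2}{2 \left(-2\right)} \left(-227\right) + \left(54 + 14\right) = \frac{1}{2} \left(- \frac{1}{2}\right) 24 \left(-227\right) + 68 = \left(-6\right) \left(-227\right) + 68 = 1362 + 68 = 1430$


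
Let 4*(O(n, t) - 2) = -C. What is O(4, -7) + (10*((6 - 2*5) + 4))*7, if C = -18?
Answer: 13/2 ≈ 6.5000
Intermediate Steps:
O(n, t) = 13/2 (O(n, t) = 2 + (-1*(-18))/4 = 2 + (¼)*18 = 2 + 9/2 = 13/2)
O(4, -7) + (10*((6 - 2*5) + 4))*7 = 13/2 + (10*((6 - 2*5) + 4))*7 = 13/2 + (10*((6 - 10) + 4))*7 = 13/2 + (10*(-4 + 4))*7 = 13/2 + (10*0)*7 = 13/2 + 0*7 = 13/2 + 0 = 13/2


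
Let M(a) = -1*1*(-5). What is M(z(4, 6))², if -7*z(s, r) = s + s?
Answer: 25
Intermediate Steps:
z(s, r) = -2*s/7 (z(s, r) = -(s + s)/7 = -2*s/7)
M(a) = 5 (M(a) = -1*(-5) = 5)
M(z(4, 6))² = 5² = 25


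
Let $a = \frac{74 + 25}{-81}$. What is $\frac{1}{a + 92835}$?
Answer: $\frac{9}{835504} \approx 1.0772 \cdot 10^{-5}$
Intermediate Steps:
$a = - \frac{11}{9}$ ($a = 99 \left(- \frac{1}{81}\right) = - \frac{11}{9} \approx -1.2222$)
$\frac{1}{a + 92835} = \frac{1}{- \frac{11}{9} + 92835} = \frac{1}{\frac{835504}{9}} = \frac{9}{835504}$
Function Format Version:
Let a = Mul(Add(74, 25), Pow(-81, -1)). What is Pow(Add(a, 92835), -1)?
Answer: Rational(9, 835504) ≈ 1.0772e-5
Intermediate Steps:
a = Rational(-11, 9) (a = Mul(99, Rational(-1, 81)) = Rational(-11, 9) ≈ -1.2222)
Pow(Add(a, 92835), -1) = Pow(Add(Rational(-11, 9), 92835), -1) = Pow(Rational(835504, 9), -1) = Rational(9, 835504)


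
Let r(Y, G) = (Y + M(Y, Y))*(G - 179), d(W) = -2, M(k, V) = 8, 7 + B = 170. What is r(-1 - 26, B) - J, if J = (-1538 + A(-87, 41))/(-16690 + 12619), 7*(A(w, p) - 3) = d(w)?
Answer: 8652341/28497 ≈ 303.62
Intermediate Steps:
B = 163 (B = -7 + 170 = 163)
A(w, p) = 19/7 (A(w, p) = 3 + (⅐)*(-2) = 3 - 2/7 = 19/7)
r(Y, G) = (-179 + G)*(8 + Y) (r(Y, G) = (Y + 8)*(G - 179) = (8 + Y)*(-179 + G) = (-179 + G)*(8 + Y))
J = 10747/28497 (J = (-1538 + 19/7)/(-16690 + 12619) = -10747/7/(-4071) = -10747/7*(-1/4071) = 10747/28497 ≈ 0.37713)
r(-1 - 26, B) - J = (-1432 - 179*(-1 - 26) + 8*163 + 163*(-1 - 26)) - 1*10747/28497 = (-1432 - 179*(-27) + 1304 + 163*(-27)) - 10747/28497 = (-1432 + 4833 + 1304 - 4401) - 10747/28497 = 304 - 10747/28497 = 8652341/28497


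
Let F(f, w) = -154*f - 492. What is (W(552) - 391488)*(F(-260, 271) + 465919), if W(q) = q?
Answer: -197605247112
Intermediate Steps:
F(f, w) = -492 - 154*f
(W(552) - 391488)*(F(-260, 271) + 465919) = (552 - 391488)*((-492 - 154*(-260)) + 465919) = -390936*((-492 + 40040) + 465919) = -390936*(39548 + 465919) = -390936*505467 = -197605247112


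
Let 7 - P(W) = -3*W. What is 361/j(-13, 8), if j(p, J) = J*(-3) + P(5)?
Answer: -361/2 ≈ -180.50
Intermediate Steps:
P(W) = 7 + 3*W (P(W) = 7 - (-3)*W = 7 + 3*W)
j(p, J) = 22 - 3*J (j(p, J) = J*(-3) + (7 + 3*5) = -3*J + (7 + 15) = -3*J + 22 = 22 - 3*J)
361/j(-13, 8) = 361/(22 - 3*8) = 361/(22 - 24) = 361/(-2) = 361*(-½) = -361/2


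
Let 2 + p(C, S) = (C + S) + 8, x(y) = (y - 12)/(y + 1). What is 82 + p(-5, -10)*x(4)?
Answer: 482/5 ≈ 96.400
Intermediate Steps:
x(y) = (-12 + y)/(1 + y)
p(C, S) = 6 + C + S (p(C, S) = -2 + ((C + S) + 8) = -2 + (8 + C + S) = 6 + C + S)
82 + p(-5, -10)*x(4) = 82 + (6 - 5 - 10)*((-12 + 4)/(1 + 4)) = 82 - 9*(-8)/5 = 82 - 9*(-8/5) = 82 + 72/5 = 482/5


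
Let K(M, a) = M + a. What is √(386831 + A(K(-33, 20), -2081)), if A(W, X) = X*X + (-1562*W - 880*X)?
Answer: √6568978 ≈ 2563.0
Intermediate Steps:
A(W, X) = X² - 1562*W - 880*X (A(W, X) = X² + (-1562*W - 880*X) = X² - 1562*W - 880*X)
√(386831 + A(K(-33, 20), -2081)) = √(386831 + ((-2081)² - 1562*(-33 + 20) - 880*(-2081))) = √(386831 + (4330561 - 1562*(-13) + 1831280)) = √(386831 + (4330561 + 20306 + 1831280)) = √(386831 + 6182147) = √6568978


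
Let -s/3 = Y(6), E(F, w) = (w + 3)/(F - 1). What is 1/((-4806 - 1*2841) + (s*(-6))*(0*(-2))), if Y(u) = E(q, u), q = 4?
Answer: -1/7647 ≈ -0.00013077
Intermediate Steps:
E(F, w) = (3 + w)/(-1 + F)
Y(u) = 1 + u/3 (Y(u) = (3 + u)/(-1 + 4) = (3 + u)/3 = 1 + u/3)
s = -9 (s = -3*(1 + (⅓)*6) = -3*(1 + 2) = -3*3 = -9)
1/((-4806 - 1*2841) + (s*(-6))*(0*(-2))) = 1/((-4806 - 1*2841) + (-9*(-6))*(0*(-2))) = 1/((-4806 - 2841) + 54*0) = 1/(-7647 + 0) = 1/(-7647) = -1/7647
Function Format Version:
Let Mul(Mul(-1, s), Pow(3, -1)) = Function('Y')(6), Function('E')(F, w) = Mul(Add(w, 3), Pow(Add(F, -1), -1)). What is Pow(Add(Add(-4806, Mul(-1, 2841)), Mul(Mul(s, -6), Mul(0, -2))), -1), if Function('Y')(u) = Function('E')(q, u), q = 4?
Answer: Rational(-1, 7647) ≈ -0.00013077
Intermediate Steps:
Function('E')(F, w) = Mul(Pow(Add(-1, F), -1), Add(3, w)) (Function('E')(F, w) = Mul(Add(3, w), Pow(Add(-1, F), -1)) = Mul(Pow(Add(-1, F), -1), Add(3, w)))
Function('Y')(u) = Add(1, Mul(Rational(1, 3), u)) (Function('Y')(u) = Mul(Pow(Add(-1, 4), -1), Add(3, u)) = Mul(Pow(3, -1), Add(3, u)) = Mul(Rational(1, 3), Add(3, u)) = Add(1, Mul(Rational(1, 3), u)))
s = -9 (s = Mul(-3, Add(1, Mul(Rational(1, 3), 6))) = Mul(-3, Add(1, 2)) = Mul(-3, 3) = -9)
Pow(Add(Add(-4806, Mul(-1, 2841)), Mul(Mul(s, -6), Mul(0, -2))), -1) = Pow(Add(Add(-4806, Mul(-1, 2841)), Mul(Mul(-9, -6), Mul(0, -2))), -1) = Pow(Add(Add(-4806, -2841), Mul(54, 0)), -1) = Pow(Add(-7647, 0), -1) = Pow(-7647, -1) = Rational(-1, 7647)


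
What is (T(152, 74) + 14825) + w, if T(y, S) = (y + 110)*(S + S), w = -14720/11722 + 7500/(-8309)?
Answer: 2610212613709/48699049 ≈ 53599.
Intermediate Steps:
w = -105111740/48699049 (w = -14720*1/11722 + 7500*(-1/8309) = -7360/5861 - 7500/8309 = -105111740/48699049 ≈ -2.1584)
T(y, S) = 2*S*(110 + y) (T(y, S) = (110 + y)*(2*S) = 2*S*(110 + y))
(T(152, 74) + 14825) + w = (2*74*(110 + 152) + 14825) - 105111740/48699049 = (2*74*262 + 14825) - 105111740/48699049 = (38776 + 14825) - 105111740/48699049 = 53601 - 105111740/48699049 = 2610212613709/48699049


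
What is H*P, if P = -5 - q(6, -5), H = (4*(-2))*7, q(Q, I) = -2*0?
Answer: 280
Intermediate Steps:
q(Q, I) = 0
H = -56 (H = -8*7 = -56)
P = -5 (P = -5 - 1*0 = -5 + 0 = -5)
H*P = -56*(-5) = 280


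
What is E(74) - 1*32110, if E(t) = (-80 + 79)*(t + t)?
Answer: -32258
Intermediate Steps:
E(t) = -2*t
E(74) - 1*32110 = -2*74 - 1*32110 = -148 - 32110 = -32258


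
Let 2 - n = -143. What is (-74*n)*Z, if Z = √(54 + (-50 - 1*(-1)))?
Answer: -10730*√5 ≈ -23993.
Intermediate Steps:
n = 145 (n = 2 - 1*(-143) = 2 + 143 = 145)
Z = √5 (Z = √(54 + (-50 + 1)) = √(54 - 49) = √5 ≈ 2.2361)
(-74*n)*Z = (-74*145)*√5 = -10730*√5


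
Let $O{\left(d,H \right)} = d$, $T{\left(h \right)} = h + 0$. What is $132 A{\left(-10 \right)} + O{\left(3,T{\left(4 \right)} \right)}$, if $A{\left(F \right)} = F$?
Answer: $-1317$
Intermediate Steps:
$T{\left(h \right)} = h$
$132 A{\left(-10 \right)} + O{\left(3,T{\left(4 \right)} \right)} = 132 \left(-10\right) + 3 = -1320 + 3 = -1317$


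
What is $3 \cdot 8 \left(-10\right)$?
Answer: $-240$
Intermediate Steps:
$3 \cdot 8 \left(-10\right) = 24 \left(-10\right) = -240$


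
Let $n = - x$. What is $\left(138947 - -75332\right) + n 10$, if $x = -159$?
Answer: $215869$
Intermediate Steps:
$n = 159$ ($n = \left(-1\right) \left(-159\right) = 159$)
$\left(138947 - -75332\right) + n 10 = \left(138947 - -75332\right) + 159 \cdot 10 = \left(138947 + 75332\right) + 1590 = 214279 + 1590 = 215869$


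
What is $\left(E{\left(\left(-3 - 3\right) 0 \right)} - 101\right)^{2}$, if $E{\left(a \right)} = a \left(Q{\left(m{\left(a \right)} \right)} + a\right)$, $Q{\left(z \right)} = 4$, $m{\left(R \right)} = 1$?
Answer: $10201$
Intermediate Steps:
$E{\left(a \right)} = a \left(4 + a\right)$
$\left(E{\left(\left(-3 - 3\right) 0 \right)} - 101\right)^{2} = \left(\left(-3 - 3\right) 0 \left(4 + \left(-3 - 3\right) 0\right) - 101\right)^{2} = \left(\left(-6\right) 0 \left(4 - 0\right) - 101\right)^{2} = \left(0 \left(4 + 0\right) - 101\right)^{2} = \left(0 \cdot 4 - 101\right)^{2} = \left(0 - 101\right)^{2} = \left(-101\right)^{2} = 10201$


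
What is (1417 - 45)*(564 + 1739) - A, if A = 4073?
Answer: 3155643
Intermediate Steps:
(1417 - 45)*(564 + 1739) - A = (1417 - 45)*(564 + 1739) - 1*4073 = 1372*2303 - 4073 = 3159716 - 4073 = 3155643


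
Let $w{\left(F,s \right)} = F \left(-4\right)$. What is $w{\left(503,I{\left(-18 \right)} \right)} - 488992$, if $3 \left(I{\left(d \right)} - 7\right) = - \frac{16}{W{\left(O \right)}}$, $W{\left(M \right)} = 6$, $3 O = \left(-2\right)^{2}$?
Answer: $-491004$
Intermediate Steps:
$O = \frac{4}{3}$ ($O = \frac{\left(-2\right)^{2}}{3} = \frac{1}{3} \cdot 4 = \frac{4}{3} \approx 1.3333$)
$I{\left(d \right)} = \frac{55}{9}$ ($I{\left(d \right)} = 7 + \frac{\left(-16\right) \frac{1}{6}}{3} = 7 + \frac{1}{3} \left(- \frac{8}{3}\right) = 7 - \frac{8}{9} = \frac{55}{9}$)
$w{\left(F,s \right)} = - 4 F$
$w{\left(503,I{\left(-18 \right)} \right)} - 488992 = \left(-4\right) 503 - 488992 = -2012 - 488992 = -491004$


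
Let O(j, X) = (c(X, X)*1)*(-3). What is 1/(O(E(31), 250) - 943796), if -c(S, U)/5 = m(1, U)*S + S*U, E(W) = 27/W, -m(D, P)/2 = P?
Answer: -1/1881296 ≈ -5.3155e-7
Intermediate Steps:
m(D, P) = -2*P
c(S, U) = 5*S*U (c(S, U) = -5*((-2*U)*S + S*U) = -5*(-2*S*U + S*U) = -(-5)*S*U = 5*S*U)
O(j, X) = -15*X**2 (O(j, X) = ((5*X*X)*1)*(-3) = ((5*X**2)*1)*(-3) = (5*X**2)*(-3) = -15*X**2)
1/(O(E(31), 250) - 943796) = 1/(-15*250**2 - 943796) = 1/(-15*62500 - 943796) = 1/(-937500 - 943796) = 1/(-1881296) = -1/1881296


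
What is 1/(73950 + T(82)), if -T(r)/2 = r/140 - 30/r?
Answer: 1435/106117619 ≈ 1.3523e-5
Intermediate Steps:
T(r) = 60/r - r/70 (T(r) = -2*(r/140 - 30/r) = -2*(-30/r + r/140) = 60/r - r/70)
1/(73950 + T(82)) = 1/(73950 + (60/82 - 1/70*82)) = 1/(73950 + (60*(1/82) - 41/35)) = 1/(73950 + (30/41 - 41/35)) = 1/(73950 - 631/1435) = 1/(106117619/1435) = 1435/106117619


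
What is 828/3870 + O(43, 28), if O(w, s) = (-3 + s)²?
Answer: 134421/215 ≈ 625.21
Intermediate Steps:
828/3870 + O(43, 28) = 828/3870 + (-3 + 28)² = 828*(1/3870) + 25² = 46/215 + 625 = 134421/215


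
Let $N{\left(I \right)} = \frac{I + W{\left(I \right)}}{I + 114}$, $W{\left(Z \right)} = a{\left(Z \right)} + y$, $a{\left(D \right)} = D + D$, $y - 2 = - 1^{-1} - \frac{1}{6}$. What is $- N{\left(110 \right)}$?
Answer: $- \frac{1985}{1344} \approx -1.4769$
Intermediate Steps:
$y = \frac{5}{6}$ ($y = 2 - \frac{7}{6} = \frac{5}{6} \approx 0.83333$)
$a{\left(D \right)} = 2 D$
$W{\left(Z \right)} = \frac{5}{6} + 2 Z$ ($W{\left(Z \right)} = 2 Z + \frac{5}{6} = \frac{5}{6} + 2 Z$)
$N{\left(I \right)} = \frac{\frac{5}{6} + 3 I}{114 + I}$ ($N{\left(I \right)} = \frac{I + \left(\frac{5}{6} + 2 I\right)}{I + 114} = \frac{\frac{5}{6} + 3 I}{114 + I}$)
$- N{\left(110 \right)} = - \frac{5 + 18 \cdot 110}{6 \left(114 + 110\right)} = - \frac{5 + 1980}{6 \cdot 224} = - \frac{1985}{6 \cdot 224} = \left(-1\right) \frac{1985}{1344} = - \frac{1985}{1344}$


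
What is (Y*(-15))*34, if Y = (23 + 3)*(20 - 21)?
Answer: 13260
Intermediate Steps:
Y = -26 (Y = 26*(-1) = -26)
(Y*(-15))*34 = -26*(-15)*34 = 390*34 = 13260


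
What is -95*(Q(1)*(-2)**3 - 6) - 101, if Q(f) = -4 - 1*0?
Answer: -2571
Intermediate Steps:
Q(f) = -4 (Q(f) = -4 + 0 = -4)
-95*(Q(1)*(-2)**3 - 6) - 101 = -95*(-4*(-2)**3 - 6) - 101 = -95*(-4*(-8) - 6) - 101 = -95*(32 - 6) - 101 = -95*26 - 101 = -2470 - 101 = -2571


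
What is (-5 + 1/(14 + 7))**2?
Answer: 10816/441 ≈ 24.526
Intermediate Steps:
(-5 + 1/(14 + 7))**2 = (-5 + 1/21)**2 = (-104/21)**2 = 10816/441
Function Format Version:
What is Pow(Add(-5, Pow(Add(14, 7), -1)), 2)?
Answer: Rational(10816, 441) ≈ 24.526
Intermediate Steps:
Pow(Add(-5, Pow(Add(14, 7), -1)), 2) = Pow(Add(-5, Pow(21, -1)), 2) = Pow(Add(-5, Rational(1, 21)), 2) = Pow(Rational(-104, 21), 2) = Rational(10816, 441)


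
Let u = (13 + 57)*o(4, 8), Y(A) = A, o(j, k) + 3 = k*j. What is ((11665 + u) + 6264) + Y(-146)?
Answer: 19813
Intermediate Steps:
o(j, k) = -3 + j*k (o(j, k) = -3 + k*j = -3 + j*k)
u = 2030 (u = (13 + 57)*(-3 + 4*8) = 70*(-3 + 32) = 70*29 = 2030)
((11665 + u) + 6264) + Y(-146) = ((11665 + 2030) + 6264) - 146 = (13695 + 6264) - 146 = 19959 - 146 = 19813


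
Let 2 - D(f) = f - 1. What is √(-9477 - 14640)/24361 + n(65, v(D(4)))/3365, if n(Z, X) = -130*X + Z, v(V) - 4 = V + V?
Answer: -39/673 + I*√24117/24361 ≈ -0.057949 + 0.0063748*I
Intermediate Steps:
D(f) = 3 - f (D(f) = 2 - (f - 1) = 2 - (-1 + f) = 2 + (1 - f) = 3 - f)
v(V) = 4 + 2*V (v(V) = 4 + (V + V) = 4 + 2*V)
n(Z, X) = Z - 130*X
√(-9477 - 14640)/24361 + n(65, v(D(4)))/3365 = √(-9477 - 14640)/24361 + (65 - 130*(4 + 2*(3 - 1*4)))/3365 = √(-24117)*(1/24361) + (65 - 130*(4 + 2*(3 - 4)))*(1/3365) = (I*√24117)*(1/24361) + (65 - 130*(4 + 2*(-1)))*(1/3365) = I*√24117/24361 + (65 - 130*(4 - 2))*(1/3365) = I*√24117/24361 + (65 - 130*2)*(1/3365) = I*√24117/24361 + (65 - 260)*(1/3365) = I*√24117/24361 - 195*1/3365 = I*√24117/24361 - 39/673 = -39/673 + I*√24117/24361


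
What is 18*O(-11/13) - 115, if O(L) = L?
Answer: -1693/13 ≈ -130.23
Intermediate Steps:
18*O(-11/13) - 115 = 18*(-11/13) - 115 = -198/13 - 115 = -1693/13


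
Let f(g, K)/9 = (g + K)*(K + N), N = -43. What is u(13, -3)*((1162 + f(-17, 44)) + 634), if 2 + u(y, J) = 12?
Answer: 20390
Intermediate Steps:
f(g, K) = 9*(-43 + K)*(K + g) (f(g, K) = 9*((g + K)*(K - 43)) = 9*((K + g)*(-43 + K)) = 9*((-43 + K)*(K + g)) = 9*(-43 + K)*(K + g))
u(y, J) = 10 (u(y, J) = -2 + 12 = 10)
u(13, -3)*((1162 + f(-17, 44)) + 634) = 10*((1162 + (-387*44 - 387*(-17) + 9*44² + 9*44*(-17))) + 634) = 10*((1162 + (-17028 + 6579 + 9*1936 - 6732)) + 634) = 10*((1162 + (-17028 + 6579 + 17424 - 6732)) + 634) = 10*((1162 + 243) + 634) = 10*(1405 + 634) = 10*2039 = 20390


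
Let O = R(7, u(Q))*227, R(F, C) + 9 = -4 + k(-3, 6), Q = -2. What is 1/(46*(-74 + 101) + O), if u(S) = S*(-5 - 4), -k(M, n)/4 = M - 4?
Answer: 1/4647 ≈ 0.00021519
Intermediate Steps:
k(M, n) = 16 - 4*M (k(M, n) = -4*(M - 4) = -4*(-4 + M) = 16 - 4*M)
u(S) = -9*S (u(S) = S*(-9) = -9*S)
R(F, C) = 15 (R(F, C) = -9 + (-4 + (16 - 4*(-3))) = -9 + (-4 + (16 + 12)) = -9 + (-4 + 28) = -9 + 24 = 15)
O = 3405 (O = 15*227 = 3405)
1/(46*(-74 + 101) + O) = 1/(46*(-74 + 101) + 3405) = 1/(46*27 + 3405) = 1/(1242 + 3405) = 1/4647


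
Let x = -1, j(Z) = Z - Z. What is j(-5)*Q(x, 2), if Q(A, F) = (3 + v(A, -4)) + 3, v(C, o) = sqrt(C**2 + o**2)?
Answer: 0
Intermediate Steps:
j(Z) = 0
Q(A, F) = 6 + sqrt(16 + A**2) (Q(A, F) = (3 + sqrt(A**2 + (-4)**2)) + 3 = (3 + sqrt(A**2 + 16)) + 3 = (3 + sqrt(16 + A**2)) + 3 = 6 + sqrt(16 + A**2))
j(-5)*Q(x, 2) = 0*(6 + sqrt(16 + (-1)**2)) = 0*(6 + sqrt(16 + 1)) = 0*(6 + sqrt(17)) = 0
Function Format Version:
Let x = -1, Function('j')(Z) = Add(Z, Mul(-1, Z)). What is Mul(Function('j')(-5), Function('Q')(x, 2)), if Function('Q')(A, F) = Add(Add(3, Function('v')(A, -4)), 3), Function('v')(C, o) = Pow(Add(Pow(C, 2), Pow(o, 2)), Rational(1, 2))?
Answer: 0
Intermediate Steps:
Function('j')(Z) = 0
Function('Q')(A, F) = Add(6, Pow(Add(16, Pow(A, 2)), Rational(1, 2))) (Function('Q')(A, F) = Add(Add(3, Pow(Add(Pow(A, 2), Pow(-4, 2)), Rational(1, 2))), 3) = Add(Add(3, Pow(Add(Pow(A, 2), 16), Rational(1, 2))), 3) = Add(Add(3, Pow(Add(16, Pow(A, 2)), Rational(1, 2))), 3) = Add(6, Pow(Add(16, Pow(A, 2)), Rational(1, 2))))
Mul(Function('j')(-5), Function('Q')(x, 2)) = Mul(0, Add(6, Pow(Add(16, Pow(-1, 2)), Rational(1, 2)))) = Mul(0, Add(6, Pow(Add(16, 1), Rational(1, 2)))) = Mul(0, Add(6, Pow(17, Rational(1, 2)))) = 0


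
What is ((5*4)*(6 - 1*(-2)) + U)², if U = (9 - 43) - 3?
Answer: 15129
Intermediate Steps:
U = -37 (U = -34 - 3 = -37)
((5*4)*(6 - 1*(-2)) + U)² = ((5*4)*(6 - 1*(-2)) - 37)² = (20*(6 + 2) - 37)² = (20*8 - 37)² = (160 - 37)² = 123² = 15129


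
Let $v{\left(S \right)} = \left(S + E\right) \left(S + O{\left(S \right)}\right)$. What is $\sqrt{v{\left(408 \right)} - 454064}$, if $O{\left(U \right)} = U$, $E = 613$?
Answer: $8 \sqrt{5923} \approx 615.69$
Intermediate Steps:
$v{\left(S \right)} = 2 S \left(613 + S\right)$ ($v{\left(S \right)} = \left(S + 613\right) \left(S + S\right) = \left(613 + S\right) 2 S = 2 S \left(613 + S\right)$)
$\sqrt{v{\left(408 \right)} - 454064} = \sqrt{2 \cdot 408 \left(613 + 408\right) - 454064} = \sqrt{2 \cdot 408 \cdot 1021 - 454064} = \sqrt{833136 - 454064} = \sqrt{379072} = 8 \sqrt{5923}$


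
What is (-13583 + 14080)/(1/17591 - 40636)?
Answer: -8742727/714827875 ≈ -0.012231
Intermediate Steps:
(-13583 + 14080)/(1/17591 - 40636) = 497/(1/17591 - 40636) = 497/(-714827875/17591) = 497*(-17591/714827875) = -8742727/714827875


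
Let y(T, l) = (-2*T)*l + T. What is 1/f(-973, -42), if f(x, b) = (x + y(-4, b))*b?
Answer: 1/55146 ≈ 1.8134e-5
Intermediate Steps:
y(T, l) = T - 2*T*l (y(T, l) = -2*T*l + T = T - 2*T*l)
f(x, b) = b*(-4 + x + 8*b) (f(x, b) = (x - 4*(1 - 2*b))*b = (x + (-4 + 8*b))*b = (-4 + x + 8*b)*b = b*(-4 + x + 8*b))
1/f(-973, -42) = 1/(-42*(-4 - 973 + 8*(-42))) = 1/(-42*(-4 - 973 - 336)) = 1/(-42*(-1313)) = 1/55146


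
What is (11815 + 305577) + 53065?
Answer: 370457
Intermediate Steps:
(11815 + 305577) + 53065 = 317392 + 53065 = 370457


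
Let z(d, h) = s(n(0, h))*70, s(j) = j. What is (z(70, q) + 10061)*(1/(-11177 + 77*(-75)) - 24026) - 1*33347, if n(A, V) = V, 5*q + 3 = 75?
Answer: -4508844505301/16952 ≈ -2.6598e+8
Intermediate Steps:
q = 72/5 (q = -3/5 + (1/5)*75 = -3/5 + 15 = 72/5 ≈ 14.400)
z(d, h) = 70*h (z(d, h) = h*70 = 70*h)
(z(70, q) + 10061)*(1/(-11177 + 77*(-75)) - 24026) - 1*33347 = (70*(72/5) + 10061)*(1/(-11177 + 77*(-75)) - 24026) - 1*33347 = (1008 + 10061)*(1/(-11177 - 5775) - 24026) - 33347 = 11069*(1/(-16952) - 24026) - 33347 = 11069*(-1/16952 - 24026) - 33347 = 11069*(-407288753/16952) - 33347 = -4508279206957/16952 - 33347 = -4508844505301/16952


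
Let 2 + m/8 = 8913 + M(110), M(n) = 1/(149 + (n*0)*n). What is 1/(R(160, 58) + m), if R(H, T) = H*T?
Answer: 149/12004640 ≈ 1.2412e-5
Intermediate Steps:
M(n) = 1/149 (M(n) = 1/(149 + 0*n) = 1/(149 + 0) = 1/149)
m = 10621920/149 (m = -16 + 8*(8913 + 1/149) = -16 + 8*(1328038/149) = -16 + 10624304/149 = 10621920/149 ≈ 71288.)
1/(R(160, 58) + m) = 1/(160*58 + 10621920/149) = 1/(9280 + 10621920/149) = 1/(12004640/149) = 149/12004640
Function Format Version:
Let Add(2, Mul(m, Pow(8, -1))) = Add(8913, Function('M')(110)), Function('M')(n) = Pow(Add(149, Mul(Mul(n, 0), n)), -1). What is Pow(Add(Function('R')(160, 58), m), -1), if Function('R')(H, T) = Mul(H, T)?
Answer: Rational(149, 12004640) ≈ 1.2412e-5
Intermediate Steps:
Function('M')(n) = Rational(1, 149) (Function('M')(n) = Pow(Add(149, Mul(0, n)), -1) = Pow(Add(149, 0), -1) = Pow(149, -1) = Rational(1, 149))
m = Rational(10621920, 149) (m = Add(-16, Mul(8, Add(8913, Rational(1, 149)))) = Add(-16, Mul(8, Rational(1328038, 149))) = Add(-16, Rational(10624304, 149)) = Rational(10621920, 149) ≈ 71288.)
Pow(Add(Function('R')(160, 58), m), -1) = Pow(Add(Mul(160, 58), Rational(10621920, 149)), -1) = Pow(Add(9280, Rational(10621920, 149)), -1) = Pow(Rational(12004640, 149), -1) = Rational(149, 12004640)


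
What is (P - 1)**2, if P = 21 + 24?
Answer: 1936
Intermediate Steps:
P = 45
(P - 1)**2 = (45 - 1)**2 = 44**2 = 1936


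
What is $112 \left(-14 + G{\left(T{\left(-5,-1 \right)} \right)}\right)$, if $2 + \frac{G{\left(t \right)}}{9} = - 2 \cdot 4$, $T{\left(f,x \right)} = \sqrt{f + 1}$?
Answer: $-11648$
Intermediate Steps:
$T{\left(f,x \right)} = \sqrt{1 + f}$
$G{\left(t \right)} = -90$ ($G{\left(t \right)} = -18 + 9 \left(- 2 \cdot 4\right) = -18 + 9 \left(\left(-1\right) 8\right) = -18 + 9 \left(-8\right) = -18 - 72 = -90$)
$112 \left(-14 + G{\left(T{\left(-5,-1 \right)} \right)}\right) = 112 \left(-14 - 90\right) = 112 \left(-104\right) = -11648$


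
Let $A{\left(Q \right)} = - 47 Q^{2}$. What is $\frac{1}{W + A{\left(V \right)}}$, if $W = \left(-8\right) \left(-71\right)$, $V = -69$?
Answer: $- \frac{1}{223199} \approx -4.4803 \cdot 10^{-6}$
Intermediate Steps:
$W = 568$
$\frac{1}{W + A{\left(V \right)}} = \frac{1}{568 - 47 \left(-69\right)^{2}} = \frac{1}{568 - 223767} = \frac{1}{-223199} = - \frac{1}{223199}$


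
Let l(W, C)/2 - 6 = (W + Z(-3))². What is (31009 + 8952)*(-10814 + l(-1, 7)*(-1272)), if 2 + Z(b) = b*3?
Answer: -15681255854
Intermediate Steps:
Z(b) = -2 + 3*b (Z(b) = -2 + b*3 = -2 + 3*b)
l(W, C) = 12 + 2*(-11 + W)² (l(W, C) = 12 + 2*(W + (-2 + 3*(-3)))² = 12 + 2*(W + (-2 - 9))² = 12 + 2*(W - 11)² = 12 + 2*(-11 + W)²)
(31009 + 8952)*(-10814 + l(-1, 7)*(-1272)) = (31009 + 8952)*(-10814 + (12 + 2*(-11 - 1)²)*(-1272)) = 39961*(-10814 + (12 + 2*(-12)²)*(-1272)) = 39961*(-10814 + (12 + 2*144)*(-1272)) = 39961*(-10814 + (12 + 288)*(-1272)) = 39961*(-10814 + 300*(-1272)) = 39961*(-10814 - 381600) = 39961*(-392414) = -15681255854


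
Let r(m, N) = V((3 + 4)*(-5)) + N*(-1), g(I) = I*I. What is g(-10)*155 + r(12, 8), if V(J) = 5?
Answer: 15497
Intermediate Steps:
g(I) = I²
r(m, N) = 5 - N (r(m, N) = 5 + N*(-1) = 5 - N)
g(-10)*155 + r(12, 8) = (-10)²*155 + (5 - 1*8) = 100*155 + (5 - 8) = 15500 - 3 = 15497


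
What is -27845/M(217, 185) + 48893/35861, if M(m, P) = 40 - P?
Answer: 201127806/1039969 ≈ 193.40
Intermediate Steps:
-27845/M(217, 185) + 48893/35861 = -27845/(40 - 1*185) + 48893/35861 = -27845/(40 - 185) + 48893*(1/35861) = -27845/(-145) + 48893/35861 = -27845*(-1/145) + 48893/35861 = 5569/29 + 48893/35861 = 201127806/1039969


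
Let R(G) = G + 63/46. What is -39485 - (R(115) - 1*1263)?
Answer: -1763565/46 ≈ -38338.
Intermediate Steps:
R(G) = 63/46 + G (R(G) = G + 63*(1/46) = G + 63/46 = 63/46 + G)
-39485 - (R(115) - 1*1263) = -39485 - ((63/46 + 115) - 1*1263) = -39485 - (5353/46 - 1263) = -39485 - 1*(-52745/46) = -39485 + 52745/46 = -1763565/46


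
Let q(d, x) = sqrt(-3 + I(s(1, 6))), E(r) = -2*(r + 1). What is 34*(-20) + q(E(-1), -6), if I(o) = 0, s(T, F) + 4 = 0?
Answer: -680 + I*sqrt(3) ≈ -680.0 + 1.732*I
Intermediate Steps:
s(T, F) = -4 (s(T, F) = -4 + 0 = -4)
E(r) = -2 - 2*r (E(r) = -2*(1 + r) = -2 - 2*r)
q(d, x) = I*sqrt(3) (q(d, x) = sqrt(-3 + 0) = sqrt(-3) = I*sqrt(3))
34*(-20) + q(E(-1), -6) = 34*(-20) + I*sqrt(3) = -680 + I*sqrt(3)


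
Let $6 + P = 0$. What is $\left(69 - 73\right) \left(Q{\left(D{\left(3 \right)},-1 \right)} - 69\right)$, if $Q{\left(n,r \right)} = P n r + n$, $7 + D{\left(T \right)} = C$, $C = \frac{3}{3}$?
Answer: $444$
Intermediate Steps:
$P = -6$ ($P = -6 + 0 = -6$)
$C = 1$ ($C = 3 \cdot \frac{1}{3} = 1$)
$D{\left(T \right)} = -6$ ($D{\left(T \right)} = -7 + 1 = -6$)
$Q{\left(n,r \right)} = n - 6 n r$ ($Q{\left(n,r \right)} = - 6 n r + n = n - 6 n r$)
$\left(69 - 73\right) \left(Q{\left(D{\left(3 \right)},-1 \right)} - 69\right) = \left(69 - 73\right) \left(- 6 \left(1 - -6\right) - 69\right) = - 4 \left(- 6 \left(1 + 6\right) - 69\right) = - 4 \left(\left(-6\right) 7 - 69\right) = - 4 \left(-42 - 69\right) = \left(-4\right) \left(-111\right) = 444$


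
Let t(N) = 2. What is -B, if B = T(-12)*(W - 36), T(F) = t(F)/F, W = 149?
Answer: 113/6 ≈ 18.833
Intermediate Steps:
T(F) = 2/F
B = -113/6 (B = (2/(-12))*(149 - 36) = (2*(-1/12))*113 = -⅙*113 = -113/6 ≈ -18.833)
-B = -1*(-113/6) = 113/6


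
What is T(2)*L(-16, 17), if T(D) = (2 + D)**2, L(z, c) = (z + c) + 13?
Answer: 224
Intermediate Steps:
L(z, c) = 13 + c + z (L(z, c) = (c + z) + 13 = 13 + c + z)
T(2)*L(-16, 17) = (2 + 2)**2*(13 + 17 - 16) = 4**2*14 = 16*14 = 224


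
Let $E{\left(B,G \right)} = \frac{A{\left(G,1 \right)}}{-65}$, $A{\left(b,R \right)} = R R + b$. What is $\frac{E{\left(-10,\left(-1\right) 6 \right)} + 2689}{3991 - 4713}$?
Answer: $- \frac{17479}{4693} \approx -3.7245$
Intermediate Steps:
$A{\left(b,R \right)} = b + R^{2}$ ($A{\left(b,R \right)} = R^{2} + b = b + R^{2}$)
$E{\left(B,G \right)} = - \frac{1}{65} - \frac{G}{65}$ ($E{\left(B,G \right)} = \frac{G + 1^{2}}{-65} = \left(G + 1\right) \left(- \frac{1}{65}\right) = \left(1 + G\right) \left(- \frac{1}{65}\right) = - \frac{1}{65} - \frac{G}{65}$)
$\frac{E{\left(-10,\left(-1\right) 6 \right)} + 2689}{3991 - 4713} = \frac{\left(- \frac{1}{65} - \frac{\left(-1\right) 6}{65}\right) + 2689}{3991 - 4713} = \frac{\left(- \frac{1}{65} - - \frac{6}{65}\right) + 2689}{-722} = \left(\left(- \frac{1}{65} + \frac{6}{65}\right) + 2689\right) \left(- \frac{1}{722}\right) = \left(\frac{1}{13} + 2689\right) \left(- \frac{1}{722}\right) = \frac{34958}{13} \left(- \frac{1}{722}\right) = - \frac{17479}{4693}$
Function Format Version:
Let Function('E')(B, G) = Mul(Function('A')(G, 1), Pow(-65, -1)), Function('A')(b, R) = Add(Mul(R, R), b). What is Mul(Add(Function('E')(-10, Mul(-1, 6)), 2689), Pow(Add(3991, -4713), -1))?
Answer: Rational(-17479, 4693) ≈ -3.7245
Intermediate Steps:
Function('A')(b, R) = Add(b, Pow(R, 2)) (Function('A')(b, R) = Add(Pow(R, 2), b) = Add(b, Pow(R, 2)))
Function('E')(B, G) = Add(Rational(-1, 65), Mul(Rational(-1, 65), G)) (Function('E')(B, G) = Mul(Add(G, Pow(1, 2)), Pow(-65, -1)) = Mul(Add(G, 1), Rational(-1, 65)) = Mul(Add(1, G), Rational(-1, 65)) = Add(Rational(-1, 65), Mul(Rational(-1, 65), G)))
Mul(Add(Function('E')(-10, Mul(-1, 6)), 2689), Pow(Add(3991, -4713), -1)) = Mul(Add(Add(Rational(-1, 65), Mul(Rational(-1, 65), Mul(-1, 6))), 2689), Pow(Add(3991, -4713), -1)) = Mul(Add(Add(Rational(-1, 65), Mul(Rational(-1, 65), -6)), 2689), Pow(-722, -1)) = Mul(Add(Add(Rational(-1, 65), Rational(6, 65)), 2689), Rational(-1, 722)) = Mul(Add(Rational(1, 13), 2689), Rational(-1, 722)) = Mul(Rational(34958, 13), Rational(-1, 722)) = Rational(-17479, 4693)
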